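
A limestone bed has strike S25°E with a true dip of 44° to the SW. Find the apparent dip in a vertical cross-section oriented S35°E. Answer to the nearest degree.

10°

The strike is S25°E and the section trends S35°E; the acute angle between them is β = 10°.
tan(apparent dip) = tan 44° · sin 10° = 0.1677
α = arctan(0.1677) = 9.52°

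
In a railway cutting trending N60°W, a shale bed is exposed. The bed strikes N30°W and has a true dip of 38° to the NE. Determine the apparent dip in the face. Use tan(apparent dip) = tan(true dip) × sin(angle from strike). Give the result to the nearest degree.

Angle between strike (N30°W) and section (N60°W): β = 30°.
tan(apparent dip) = tan 38° · sin 30° = 0.3906
apparent dip = arctan 0.3906 = 21.34°

21°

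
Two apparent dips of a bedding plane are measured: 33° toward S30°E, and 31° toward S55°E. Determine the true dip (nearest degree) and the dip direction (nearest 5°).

true dip 33°, dip direction 145°

Each apparent-dip line lies in the plane. As unit vectors (x east, y north, z up), v₁ plunges 33°→S30°E and v₂ plunges 31°→S55°E.
Cross product v₁ × v₂ gives the pole to the plane: n ∝ (0.106, -0.166, 0.304).
Dip δ = arctan(|n_h|/n_z) = arctan(0.197/0.304) = 33.0°.
Dip direction = atan2(0.106, -0.166) = 147° (azimuth of n's horizontal projection).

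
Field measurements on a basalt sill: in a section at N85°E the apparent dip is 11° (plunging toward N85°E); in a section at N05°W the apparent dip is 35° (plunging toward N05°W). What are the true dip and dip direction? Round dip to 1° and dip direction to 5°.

true dip 36°, dip direction 010°

Represent each trace as a vector plunging at its apparent dip toward its trend (east-north-up frame): v₁ = (0.978, 0.086, -0.191), v₂ = (-0.071, 0.816, -0.574).
n = v₁ × v₂ = (0.107, 0.575, 0.804) (taken with n_z > 0).
tan δ = √(n_x²+n_y²)/n_z = 0.584/0.804, so δ = 36.0°.
Dip direction = azimuth of (n_x, n_y) = atan2(0.107, 0.575) = 11°.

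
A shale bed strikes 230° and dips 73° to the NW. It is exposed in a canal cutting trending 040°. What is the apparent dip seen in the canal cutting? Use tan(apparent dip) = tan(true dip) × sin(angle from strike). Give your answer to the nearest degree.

The strike is 230° and the section trends 040°; the acute angle between them is β = 10°.
tan α = tan 73° × sin 10° = 3.2709 × 0.1736 = 0.5680
apparent dip = arctan 0.5680 = 29.60°

30°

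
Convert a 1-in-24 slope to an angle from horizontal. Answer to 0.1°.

tan θ = 1/24 = 0.0417
θ = arctan(0.0417) = 2.39°

2.4°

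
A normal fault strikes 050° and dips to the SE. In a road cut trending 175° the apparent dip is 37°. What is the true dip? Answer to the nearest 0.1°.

The section is 55° from the strike.
tan(true dip) = tan 37° / sin 55° = 0.9199
true dip = arctan 0.9199 = 42.61°

42.6°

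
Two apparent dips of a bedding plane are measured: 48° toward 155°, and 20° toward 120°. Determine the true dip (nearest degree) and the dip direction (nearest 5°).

Represent each trace as a vector plunging at its apparent dip toward its trend (east-north-up frame): v₁ = (0.283, -0.606, -0.743), v₂ = (0.814, -0.470, -0.342).
The plane normal is n = v₁ × v₂ ∝ (-0.142, -0.508, 0.361).
tan δ = √(n_x²+n_y²)/n_z = 0.527/0.361, so δ = 55.6°.
Dip direction = atan2(-0.142, -0.508) = 196° (azimuth of n's horizontal projection).

true dip 56°, dip direction 195°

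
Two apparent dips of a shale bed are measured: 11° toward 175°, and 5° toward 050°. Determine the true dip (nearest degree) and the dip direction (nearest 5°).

true dip 17°, dip direction 125°

Each apparent-dip line lies in the plane. As unit vectors (x east, y north, z up), v₁ plunges 11°→175° and v₂ plunges 5°→050°.
The plane normal is n = v₁ × v₂ ∝ (0.207, -0.138, 0.801).
Dip δ = arctan(|n_h|/n_z) = arctan(0.249/0.801) = 17.3°.
Dip direction = atan2(0.207, -0.138) = 124° (azimuth of n's horizontal projection).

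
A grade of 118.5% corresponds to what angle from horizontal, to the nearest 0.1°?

tan θ = 118.5/100 = 1.1850
θ = arctan(1.1850) = 49.84°

49.8°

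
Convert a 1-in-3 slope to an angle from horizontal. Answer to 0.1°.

tan θ = 1/3 = 0.3333
θ = arctan(0.3333) = 18.43°

18.4°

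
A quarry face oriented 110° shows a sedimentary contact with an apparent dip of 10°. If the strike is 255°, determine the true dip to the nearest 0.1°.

17.1°

The section is 35° from the strike.
tan(true dip) = tan 10° / sin 35° = 0.3074
true dip = arctan 0.3074 = 17.09°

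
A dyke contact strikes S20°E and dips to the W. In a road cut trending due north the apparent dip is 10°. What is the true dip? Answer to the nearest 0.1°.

β = acute angle between strike S20°E and section due north = 20°.
tan δ = tan α / sin β = tan 10° / sin 20° = 0.1763 / 0.3420 = 0.5155
δ = arctan(0.5155) = 27.27°

27.3°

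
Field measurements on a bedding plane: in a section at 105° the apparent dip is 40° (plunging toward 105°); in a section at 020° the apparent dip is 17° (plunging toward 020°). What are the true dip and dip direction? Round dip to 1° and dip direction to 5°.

true dip 41°, dip direction 090°

Represent each trace as a vector plunging at its apparent dip toward its trend (east-north-up frame): v₁ = (0.740, -0.198, -0.643), v₂ = (0.327, 0.899, -0.292).
n = v₁ × v₂ = (0.636, 0.006, 0.730) (taken with n_z > 0).
True dip = arccos(n_z / |n|) = arccos(0.7541) = 41.1°.
Dip direction = atan2(0.636, 0.006) = 89° (azimuth of n's horizontal projection).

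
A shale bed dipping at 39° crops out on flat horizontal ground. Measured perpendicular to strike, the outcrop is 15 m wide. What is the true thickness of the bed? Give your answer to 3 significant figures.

True thickness t = w · sin(dip) = 15 × sin 39°
t = 15 × 0.6293 = 9.440 m

9.44 m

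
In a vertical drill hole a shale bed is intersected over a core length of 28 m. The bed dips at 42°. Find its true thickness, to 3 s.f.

True thickness t = h · cos(dip) = 28 × cos 42°
t = 28 × 0.7431 = 20.808 m

20.8 m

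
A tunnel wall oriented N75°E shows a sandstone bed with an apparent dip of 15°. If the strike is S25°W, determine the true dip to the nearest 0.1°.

19.3°

β = acute angle between strike S25°W and section N75°E = 50°.
tan(true dip) = tan 15° / sin 50° = 0.3498
δ = arctan(0.3498) = 19.28°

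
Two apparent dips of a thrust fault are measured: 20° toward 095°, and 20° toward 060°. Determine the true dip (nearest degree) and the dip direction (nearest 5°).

The two traces are lines in the plane: v₁ = (sin 95°·cos 20°, cos 95°·cos 20°, −sin 20°), v₂ = (sin 60°·cos 20°, cos 60°·cos 20°, −sin 20°).
Cross product v₁ × v₂ gives the pole to the plane: n ∝ (0.189, 0.042, 0.506).
True dip = arccos(n_z / |n|) = arccos(0.9343) = 20.9°.
The horizontal component of n points toward azimuth atan2(n_x, n_y) = 78°, the dip direction.

true dip 21°, dip direction 080°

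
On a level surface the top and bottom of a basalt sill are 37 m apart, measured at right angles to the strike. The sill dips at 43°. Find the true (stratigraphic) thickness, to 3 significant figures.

25.2 m

True thickness t = w · sin(dip) = 37 × sin 43°
t = 37 × 0.6820 = 25.234 m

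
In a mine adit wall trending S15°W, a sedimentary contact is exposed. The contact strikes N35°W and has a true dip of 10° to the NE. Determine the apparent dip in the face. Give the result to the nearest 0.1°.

The section lies 50° from the strike.
tan α = tan 10° × sin 50° = 0.1763 × 0.7660 = 0.1351
apparent dip = arctan 0.1351 = 7.69°

7.7°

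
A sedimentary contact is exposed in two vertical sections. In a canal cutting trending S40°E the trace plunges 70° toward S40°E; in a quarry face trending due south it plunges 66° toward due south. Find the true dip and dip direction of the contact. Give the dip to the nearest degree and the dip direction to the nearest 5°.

Represent each trace as a vector plunging at its apparent dip toward its trend (east-north-up frame): v₁ = (0.220, -0.262, -0.940), v₂ = (0.000, -0.407, -0.914).
Cross product v₁ × v₂ gives the pole to the plane: n ∝ (0.143, -0.201, 0.089).
tan δ = √(n_x²+n_y²)/n_z = 0.246/0.089, so δ = 70.1°.
The horizontal component of n points toward azimuth atan2(n_x, n_y) = 145°, the dip direction.

true dip 70°, dip direction 145°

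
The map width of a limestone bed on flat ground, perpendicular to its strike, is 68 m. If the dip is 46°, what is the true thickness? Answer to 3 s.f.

48.9 m

True thickness t = w · sin(dip) = 68 × sin 46°
t = 68 × 0.7193 = 48.915 m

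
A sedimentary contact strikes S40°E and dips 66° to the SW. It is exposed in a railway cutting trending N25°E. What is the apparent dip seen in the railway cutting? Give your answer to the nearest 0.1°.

The strike is S40°E and the section trends N25°E; the acute angle between them is β = 65°.
tan(apparent dip) = tan 66° · sin 65° = 2.0356
apparent dip = arctan 2.0356 = 63.84°

63.8°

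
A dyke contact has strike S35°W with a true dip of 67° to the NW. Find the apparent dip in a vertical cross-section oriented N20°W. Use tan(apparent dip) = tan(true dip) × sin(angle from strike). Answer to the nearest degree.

The strike is S35°W and the section trends N20°W; the acute angle between them is β = 55°.
tan α = tan 67° × sin 55° = 2.3559 × 0.8192 = 1.9298
α = arctan(1.9298) = 62.61°

63°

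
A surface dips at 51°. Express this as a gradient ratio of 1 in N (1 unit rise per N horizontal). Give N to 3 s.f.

1 : N means tan θ = 1/N, so N = 1/tan 51° = 1/1.2349

1 in 0.810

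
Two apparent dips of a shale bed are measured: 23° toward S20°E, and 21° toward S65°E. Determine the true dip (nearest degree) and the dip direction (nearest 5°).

The two traces are lines in the plane: v₁ = (sin 160°·cos 23°, cos 160°·cos 23°, −sin 23°), v₂ = (sin 115°·cos 21°, cos 115°·cos 21°, −sin 21°).
Cross product v₁ × v₂ gives the pole to the plane: n ∝ (0.156, -0.218, 0.608).
True dip = arccos(n_z / |n|) = arccos(0.9151) = 23.8°.
Dip direction = atan2(0.156, -0.218) = 144° (azimuth of n's horizontal projection).

true dip 24°, dip direction 145°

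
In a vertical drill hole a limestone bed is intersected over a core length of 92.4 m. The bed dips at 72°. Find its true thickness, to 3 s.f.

28.6 m

True thickness t = h · cos(dip) = 92.4 × cos 72°
t = 92.4 × 0.3090 = 28.553 m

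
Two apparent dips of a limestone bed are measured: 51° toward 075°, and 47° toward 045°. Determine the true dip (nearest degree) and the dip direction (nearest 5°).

true dip 51°, dip direction 075°

Represent each trace as a vector plunging at its apparent dip toward its trend (east-north-up frame): v₁ = (0.608, 0.163, -0.777), v₂ = (0.482, 0.482, -0.731).
The plane normal is n = v₁ × v₂ ∝ (0.256, 0.070, 0.215).
tan δ = √(n_x²+n_y²)/n_z = 0.265/0.215, so δ = 51.0°.
Dip direction = azimuth of (n_x, n_y) = atan2(0.256, 0.070) = 75°.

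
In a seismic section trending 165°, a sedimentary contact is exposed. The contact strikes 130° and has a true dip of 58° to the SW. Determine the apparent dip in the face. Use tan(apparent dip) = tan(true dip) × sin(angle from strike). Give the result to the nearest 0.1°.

The section lies 35° from the strike.
tan(apparent dip) = tan 58° · sin 35° = 0.9179
α = arctan(0.9179) = 42.55°

42.5°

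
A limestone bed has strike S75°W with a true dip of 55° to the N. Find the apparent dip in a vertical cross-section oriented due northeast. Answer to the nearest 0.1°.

The strike is S75°W and the section trends due northeast; the acute angle between them is β = 30°.
tan(apparent dip) = tan 55° · sin 30° = 0.7141
α = arctan(0.7141) = 35.53°

35.5°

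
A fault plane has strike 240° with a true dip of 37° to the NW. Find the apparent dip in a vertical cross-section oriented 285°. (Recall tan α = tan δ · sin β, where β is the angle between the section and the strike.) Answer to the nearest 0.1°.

Angle between strike (240°) and section (285°): β = 45°.
tan(apparent dip) = tan 37° · sin 45° = 0.5328
apparent dip = arctan 0.5328 = 28.05°

28.1°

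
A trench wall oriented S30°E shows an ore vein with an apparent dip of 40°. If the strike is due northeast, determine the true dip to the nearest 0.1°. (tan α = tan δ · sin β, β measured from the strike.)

41.0°

The section is 75° from the strike.
tan(true dip) = tan 40° / sin 75° = 0.8687
true dip = arctan 0.8687 = 40.98°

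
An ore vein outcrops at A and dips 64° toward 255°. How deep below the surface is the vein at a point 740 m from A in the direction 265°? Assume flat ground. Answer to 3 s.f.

1490 m

The hole lies 10° from the dip direction, so the down-dip offset is 740 × cos 10° = 728.76 m.
Depth = down-dip offset × tan(dip) = 728.76 × tan 64° = 728.76 × 2.0503
Depth = 1494.17 m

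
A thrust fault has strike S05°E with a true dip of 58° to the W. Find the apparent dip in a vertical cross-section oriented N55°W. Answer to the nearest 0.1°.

50.8°

The strike is S05°E and the section trends N55°W; the acute angle between them is β = 50°.
tan(apparent dip) = tan 58° · sin 50° = 1.2259
α = arctan(1.2259) = 50.80°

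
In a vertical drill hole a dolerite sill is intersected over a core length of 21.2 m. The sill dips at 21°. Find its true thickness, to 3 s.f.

19.8 m

True thickness t = h · cos(dip) = 21.2 × cos 21°
t = 21.2 × 0.9336 = 19.792 m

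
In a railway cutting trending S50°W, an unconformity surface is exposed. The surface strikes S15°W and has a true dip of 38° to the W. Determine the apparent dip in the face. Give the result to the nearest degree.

The section lies 35° from the strike.
tan α = tan 38° × sin 35° = 0.7813 × 0.5736 = 0.4481
apparent dip = arctan 0.4481 = 24.14°

24°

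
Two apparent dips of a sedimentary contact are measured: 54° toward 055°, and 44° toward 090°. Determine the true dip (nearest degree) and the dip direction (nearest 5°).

true dip 55°, dip direction 045°

Represent each trace as a vector plunging at its apparent dip toward its trend (east-north-up frame): v₁ = (0.481, 0.337, -0.809), v₂ = (0.719, 0.000, -0.695).
Cross product v₁ × v₂ gives the pole to the plane: n ∝ (0.234, 0.247, 0.243).
tan δ = √(n_x²+n_y²)/n_z = 0.341/0.243, so δ = 54.6°.
Dip direction = azimuth of (n_x, n_y) = atan2(0.234, 0.247) = 43°.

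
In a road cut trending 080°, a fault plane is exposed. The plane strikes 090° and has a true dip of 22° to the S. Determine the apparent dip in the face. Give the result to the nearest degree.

The strike is 090° and the section trends 080°; the acute angle between them is β = 10°.
tan(apparent dip) = tan 22° · sin 10° = 0.0702
α = arctan(0.0702) = 4.01°

4°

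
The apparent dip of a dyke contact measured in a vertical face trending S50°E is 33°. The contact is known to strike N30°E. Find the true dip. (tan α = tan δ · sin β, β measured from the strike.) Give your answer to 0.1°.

33.4°

The section is 80° from the strike.
tan(true dip) = tan 33° / sin 80° = 0.6594
δ = arctan(0.6594) = 33.40°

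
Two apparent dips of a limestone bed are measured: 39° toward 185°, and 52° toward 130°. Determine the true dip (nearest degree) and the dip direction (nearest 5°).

Represent each trace as a vector plunging at its apparent dip toward its trend (east-north-up frame): v₁ = (-0.068, -0.774, -0.629), v₂ = (0.472, -0.396, -0.788).
The plane normal is n = v₁ × v₂ ∝ (0.361, -0.350, 0.392).
Dip δ = arctan(|n_h|/n_z) = arctan(0.503/0.392) = 52.1°.
The horizontal component of n points toward azimuth atan2(n_x, n_y) = 134°, the dip direction.

true dip 52°, dip direction 135°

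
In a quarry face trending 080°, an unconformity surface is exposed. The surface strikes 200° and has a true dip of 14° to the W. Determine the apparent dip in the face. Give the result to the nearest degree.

12°

Angle between strike (200°) and section (080°): β = 60°.
tan(apparent dip) = tan 14° · sin 60° = 0.2159
α = arctan(0.2159) = 12.18°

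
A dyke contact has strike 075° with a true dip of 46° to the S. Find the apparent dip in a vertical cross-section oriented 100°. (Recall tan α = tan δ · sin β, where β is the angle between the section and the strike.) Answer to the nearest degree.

The strike is 075° and the section trends 100°; the acute angle between them is β = 25°.
tan α = tan 46° × sin 25° = 1.0355 × 0.4226 = 0.4376
α = arctan(0.4376) = 23.64°

24°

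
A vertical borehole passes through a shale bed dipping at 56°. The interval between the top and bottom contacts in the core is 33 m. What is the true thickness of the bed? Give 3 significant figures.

True thickness t = h · cos(dip) = 33 × cos 56°
t = 33 × 0.5592 = 18.453 m

18.5 m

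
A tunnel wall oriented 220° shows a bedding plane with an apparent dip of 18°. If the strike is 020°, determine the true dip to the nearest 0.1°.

43.5°

β = acute angle between strike 020° and section 220° = 20°.
tan δ = tan α / sin β = tan 18° / sin 20° = 0.3249 / 0.3420 = 0.9500
true dip = arctan 0.9500 = 43.53°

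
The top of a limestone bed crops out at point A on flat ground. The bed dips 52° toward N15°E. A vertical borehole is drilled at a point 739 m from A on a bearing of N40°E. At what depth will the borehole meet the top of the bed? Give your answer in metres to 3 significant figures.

857 m

The hole lies 25° from the dip direction, so the down-dip offset is 739 × cos 25° = 669.76 m.
Depth = down-dip offset × tan(dip) = 669.76 × tan 52° = 669.76 × 1.2799
Depth = 857.26 m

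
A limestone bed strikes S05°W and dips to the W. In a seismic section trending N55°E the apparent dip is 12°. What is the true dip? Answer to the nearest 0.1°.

The section is 50° from the strike.
tan(true dip) = tan 12° / sin 50° = 0.2775
δ = arctan(0.2775) = 15.51°

15.5°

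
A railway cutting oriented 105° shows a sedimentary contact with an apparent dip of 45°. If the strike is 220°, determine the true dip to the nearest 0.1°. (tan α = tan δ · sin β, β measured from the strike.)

β = acute angle between strike 220° and section 105° = 65°.
tan(true dip) = tan 45° / sin 65° = 1.1034
true dip = arctan 1.1034 = 47.81°

47.8°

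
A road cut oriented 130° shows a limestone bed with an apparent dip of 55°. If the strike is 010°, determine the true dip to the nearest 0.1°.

58.8°

The section is 60° from the strike.
tan δ = tan α / sin β = tan 55° / sin 60° = 1.4281 / 0.8660 = 1.6491
δ = arctan(1.6491) = 58.77°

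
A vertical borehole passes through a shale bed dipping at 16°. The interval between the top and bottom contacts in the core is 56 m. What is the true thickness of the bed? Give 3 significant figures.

53.8 m

True thickness t = h · cos(dip) = 56 × cos 16°
t = 56 × 0.9613 = 53.831 m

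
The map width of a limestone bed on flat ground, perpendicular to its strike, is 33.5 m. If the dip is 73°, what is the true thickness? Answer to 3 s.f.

32.0 m

True thickness t = w · sin(dip) = 33.5 × sin 73°
t = 33.5 × 0.9563 = 32.036 m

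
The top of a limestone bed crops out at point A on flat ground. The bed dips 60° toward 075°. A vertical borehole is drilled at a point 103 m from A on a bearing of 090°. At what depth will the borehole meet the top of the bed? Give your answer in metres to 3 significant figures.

172 m

The hole lies 15° from the dip direction, so the down-dip offset is 103 × cos 15° = 99.49 m.
Depth = down-dip offset × tan(dip) = 99.49 × tan 60° = 99.49 × 1.7321
Depth = 172.32 m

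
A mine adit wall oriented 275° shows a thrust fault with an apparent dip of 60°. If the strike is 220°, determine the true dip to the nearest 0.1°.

β = acute angle between strike 220° and section 275° = 55°.
tan(true dip) = tan 60° / sin 55° = 2.1144
true dip = arctan 2.1144 = 64.69°

64.7°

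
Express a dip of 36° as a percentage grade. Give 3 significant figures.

grade % = 100 × tan 36° = 100 × 0.7265

72.7%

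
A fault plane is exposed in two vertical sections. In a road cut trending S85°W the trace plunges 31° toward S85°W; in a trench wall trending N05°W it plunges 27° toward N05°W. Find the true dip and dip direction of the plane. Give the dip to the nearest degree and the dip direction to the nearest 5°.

Each apparent-dip line lies in the plane. As unit vectors (x east, y north, z up), v₁ plunges 31°→S85°W and v₂ plunges 27°→N05°W.
Cross product v₁ × v₂ gives the pole to the plane: n ∝ (-0.491, 0.348, 0.764).
True dip = arccos(n_z / |n|) = arccos(0.7855) = 38.2°.
Dip direction = atan2(-0.491, 0.348) = 305° (azimuth of n's horizontal projection).

true dip 38°, dip direction 305°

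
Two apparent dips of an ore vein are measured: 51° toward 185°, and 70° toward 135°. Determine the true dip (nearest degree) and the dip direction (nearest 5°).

Each apparent-dip line lies in the plane. As unit vectors (x east, y north, z up), v₁ plunges 51°→185° and v₂ plunges 70°→135°.
n = v₁ × v₂ = (0.401, -0.239, 0.165) (taken with n_z > 0).
True dip = arccos(n_z / |n|) = arccos(0.3328) = 70.6°.
The horizontal component of n points toward azimuth atan2(n_x, n_y) = 121°, the dip direction.

true dip 71°, dip direction 120°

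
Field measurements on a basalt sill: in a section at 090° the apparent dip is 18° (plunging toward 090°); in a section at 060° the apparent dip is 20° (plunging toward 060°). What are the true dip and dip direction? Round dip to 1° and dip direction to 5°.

true dip 20°, dip direction 065°

The two traces are lines in the plane: v₁ = (sin 90°·cos 18°, cos 90°·cos 18°, −sin 18°), v₂ = (sin 60°·cos 20°, cos 60°·cos 20°, −sin 20°).
Cross product v₁ × v₂ gives the pole to the plane: n ∝ (0.145, 0.074, 0.447).
tan δ = √(n_x²+n_y²)/n_z = 0.163/0.447, so δ = 20.0°.
Dip direction = atan2(0.145, 0.074) = 63° (azimuth of n's horizontal projection).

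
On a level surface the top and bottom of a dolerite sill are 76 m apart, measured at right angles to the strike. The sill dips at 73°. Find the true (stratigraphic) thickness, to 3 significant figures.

72.7 m

True thickness t = w · sin(dip) = 76 × sin 73°
t = 76 × 0.9563 = 72.679 m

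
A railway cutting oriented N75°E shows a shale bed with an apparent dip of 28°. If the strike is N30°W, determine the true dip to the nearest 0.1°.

The section is 75° from the strike.
tan δ = tan α / sin β = tan 28° / sin 75° = 0.5317 / 0.9659 = 0.5505
true dip = arctan 0.5505 = 28.83°

28.8°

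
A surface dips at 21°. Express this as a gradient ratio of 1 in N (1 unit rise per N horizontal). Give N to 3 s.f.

1 : N means tan θ = 1/N, so N = 1/tan 21° = 1/0.3839

1 in 2.61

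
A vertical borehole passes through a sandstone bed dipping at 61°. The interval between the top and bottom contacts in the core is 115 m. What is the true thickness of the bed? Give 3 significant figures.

55.8 m

True thickness t = h · cos(dip) = 115 × cos 61°
t = 115 × 0.4848 = 55.753 m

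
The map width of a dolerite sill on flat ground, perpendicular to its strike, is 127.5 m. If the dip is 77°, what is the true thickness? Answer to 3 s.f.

True thickness t = w · sin(dip) = 127.5 × sin 77°
t = 127.5 × 0.9744 = 124.232 m

124 m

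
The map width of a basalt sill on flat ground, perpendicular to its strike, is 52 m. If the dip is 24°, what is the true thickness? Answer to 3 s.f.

True thickness t = w · sin(dip) = 52 × sin 24°
t = 52 × 0.4067 = 21.150 m

21.2 m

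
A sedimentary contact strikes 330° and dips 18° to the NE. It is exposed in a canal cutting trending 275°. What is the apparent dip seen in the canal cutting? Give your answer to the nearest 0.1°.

14.9°

Angle between strike (330°) and section (275°): β = 55°.
tan α = tan 18° × sin 55° = 0.3249 × 0.8192 = 0.2662
apparent dip = arctan 0.2662 = 14.90°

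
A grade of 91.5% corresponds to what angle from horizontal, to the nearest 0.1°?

tan θ = 91.5/100 = 0.9150
θ = arctan(0.9150) = 42.46°

42.5°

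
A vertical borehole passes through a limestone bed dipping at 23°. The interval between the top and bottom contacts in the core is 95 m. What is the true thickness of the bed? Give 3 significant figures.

True thickness t = h · cos(dip) = 95 × cos 23°
t = 95 × 0.9205 = 87.448 m

87.4 m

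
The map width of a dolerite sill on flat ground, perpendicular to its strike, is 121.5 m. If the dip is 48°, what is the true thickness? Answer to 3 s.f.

90.3 m

True thickness t = w · sin(dip) = 121.5 × sin 48°
t = 121.5 × 0.7431 = 90.292 m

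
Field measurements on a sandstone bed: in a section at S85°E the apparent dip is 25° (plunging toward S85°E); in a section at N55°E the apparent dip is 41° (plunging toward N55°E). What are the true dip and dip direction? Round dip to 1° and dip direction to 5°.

The two traces are lines in the plane: v₁ = (sin 95°·cos 25°, cos 95°·cos 25°, −sin 25°), v₂ = (sin 55°·cos 41°, cos 55°·cos 41°, −sin 41°).
n = v₁ × v₂ = (0.235, 0.331, 0.440) (taken with n_z > 0).
tan δ = √(n_x²+n_y²)/n_z = 0.406/0.440, so δ = 42.7°.
Dip direction = azimuth of (n_x, n_y) = atan2(0.235, 0.331) = 35°.

true dip 43°, dip direction 035°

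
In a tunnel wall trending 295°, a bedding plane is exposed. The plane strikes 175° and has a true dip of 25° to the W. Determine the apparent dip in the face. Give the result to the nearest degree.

22°

The strike is 175° and the section trends 295°; the acute angle between them is β = 60°.
tan(apparent dip) = tan 25° · sin 60° = 0.4038
apparent dip = arctan 0.4038 = 21.99°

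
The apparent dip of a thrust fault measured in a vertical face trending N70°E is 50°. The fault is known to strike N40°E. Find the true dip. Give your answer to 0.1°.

67.2°

The section is 30° from the strike.
tan δ = tan α / sin β = tan 50° / sin 30° = 1.1918 / 0.5000 = 2.3835
δ = arctan(2.3835) = 67.24°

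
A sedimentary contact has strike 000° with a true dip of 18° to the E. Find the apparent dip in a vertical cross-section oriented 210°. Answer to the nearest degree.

9°

The strike is 000° and the section trends 210°; the acute angle between them is β = 30°.
tan(apparent dip) = tan 18° · sin 30° = 0.1625
α = arctan(0.1625) = 9.23°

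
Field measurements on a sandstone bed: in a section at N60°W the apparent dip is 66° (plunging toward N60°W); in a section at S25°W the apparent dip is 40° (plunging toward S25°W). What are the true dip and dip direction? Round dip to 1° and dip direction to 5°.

true dip 68°, dip direction 275°

The two traces are lines in the plane: v₁ = (sin 300°·cos 66°, cos 300°·cos 66°, −sin 66°), v₂ = (sin 205°·cos 40°, cos 205°·cos 40°, −sin 40°).
Cross product v₁ × v₂ gives the pole to the plane: n ∝ (-0.765, 0.069, 0.310).
tan δ = √(n_x²+n_y²)/n_z = 0.768/0.310, so δ = 68.0°.
The horizontal component of n points toward azimuth atan2(n_x, n_y) = 275°, the dip direction.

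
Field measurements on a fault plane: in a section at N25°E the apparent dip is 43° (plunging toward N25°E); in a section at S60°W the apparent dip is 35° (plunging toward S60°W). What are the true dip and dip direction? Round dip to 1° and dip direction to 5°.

true dip 70°, dip direction 315°

The two traces are lines in the plane: v₁ = (sin 25°·cos 43°, cos 25°·cos 43°, −sin 43°), v₂ = (sin 240°·cos 35°, cos 240°·cos 35°, −sin 35°).
n = v₁ × v₂ = (-0.660, 0.661, 0.344) (taken with n_z > 0).
True dip = arccos(n_z / |n|) = arccos(0.3453) = 69.8°.
Dip direction = azimuth of (n_x, n_y) = atan2(-0.660, 0.661) = 315°.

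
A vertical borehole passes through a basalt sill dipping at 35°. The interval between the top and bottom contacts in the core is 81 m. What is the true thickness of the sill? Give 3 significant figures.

66.4 m

True thickness t = h · cos(dip) = 81 × cos 35°
t = 81 × 0.8192 = 66.351 m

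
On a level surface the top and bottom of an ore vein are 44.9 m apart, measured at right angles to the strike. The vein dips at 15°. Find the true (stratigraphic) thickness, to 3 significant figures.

True thickness t = w · sin(dip) = 44.9 × sin 15°
t = 44.9 × 0.2588 = 11.621 m

11.6 m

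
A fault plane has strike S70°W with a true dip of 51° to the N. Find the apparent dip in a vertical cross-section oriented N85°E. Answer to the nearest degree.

18°

The strike is S70°W and the section trends N85°E; the acute angle between them is β = 15°.
tan(apparent dip) = tan 51° · sin 15° = 0.3196
apparent dip = arctan 0.3196 = 17.72°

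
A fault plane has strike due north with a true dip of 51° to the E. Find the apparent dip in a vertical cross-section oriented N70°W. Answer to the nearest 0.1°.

The section lies 70° from the strike.
tan(apparent dip) = tan 51° · sin 70° = 1.1604
apparent dip = arctan 1.1604 = 49.25°

49.2°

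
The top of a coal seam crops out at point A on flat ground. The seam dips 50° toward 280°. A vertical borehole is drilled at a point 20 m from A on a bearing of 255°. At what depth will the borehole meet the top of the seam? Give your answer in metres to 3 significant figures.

21.6 m

The hole lies 25° from the dip direction, so the down-dip offset is 20 × cos 25° = 18.13 m.
Depth = down-dip offset × tan(dip) = 18.13 × tan 50° = 18.13 × 1.1918
Depth = 21.60 m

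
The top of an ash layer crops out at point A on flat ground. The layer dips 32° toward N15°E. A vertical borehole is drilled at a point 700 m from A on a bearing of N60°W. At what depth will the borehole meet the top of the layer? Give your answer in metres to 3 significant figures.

113 m

The hole lies 75° from the dip direction, so the down-dip offset is 700 × cos 75° = 181.17 m.
Depth = down-dip offset × tan(dip) = 181.17 × tan 32° = 181.17 × 0.6249
Depth = 113.21 m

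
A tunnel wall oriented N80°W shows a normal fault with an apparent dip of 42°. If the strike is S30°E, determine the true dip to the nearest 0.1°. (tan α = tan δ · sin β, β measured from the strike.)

The section is 50° from the strike.
tan(true dip) = tan 42° / sin 50° = 1.1754
δ = arctan(1.1754) = 49.61°

49.6°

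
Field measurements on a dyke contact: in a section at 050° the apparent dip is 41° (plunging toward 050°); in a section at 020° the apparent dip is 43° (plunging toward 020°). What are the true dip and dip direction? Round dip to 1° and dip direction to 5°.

The two traces are lines in the plane: v₁ = (sin 50°·cos 41°, cos 50°·cos 41°, −sin 41°), v₂ = (sin 20°·cos 43°, cos 20°·cos 43°, −sin 43°).
The plane normal is n = v₁ × v₂ ∝ (0.120, 0.230, 0.276).
Dip δ = arctan(|n_h|/n_z) = arctan(0.260/0.276) = 43.2°.
The horizontal component of n points toward azimuth atan2(n_x, n_y) = 28°, the dip direction.

true dip 43°, dip direction 030°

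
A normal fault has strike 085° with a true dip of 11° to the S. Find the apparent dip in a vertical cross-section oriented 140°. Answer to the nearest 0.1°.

9.0°

The strike is 085° and the section trends 140°; the acute angle between them is β = 55°.
tan(apparent dip) = tan 11° · sin 55° = 0.1592
α = arctan(0.1592) = 9.05°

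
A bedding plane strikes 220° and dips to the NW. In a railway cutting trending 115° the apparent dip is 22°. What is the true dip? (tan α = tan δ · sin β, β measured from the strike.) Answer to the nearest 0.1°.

The section is 75° from the strike.
tan δ = tan α / sin β = tan 22° / sin 75° = 0.4040 / 0.9659 = 0.4183
true dip = arctan 0.4183 = 22.70°

22.7°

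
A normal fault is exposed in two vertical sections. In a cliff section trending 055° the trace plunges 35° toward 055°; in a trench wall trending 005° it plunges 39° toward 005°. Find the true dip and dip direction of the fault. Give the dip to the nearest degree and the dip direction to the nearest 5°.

true dip 40°, dip direction 020°

The two traces are lines in the plane: v₁ = (sin 55°·cos 35°, cos 55°·cos 35°, −sin 35°), v₂ = (sin 5°·cos 39°, cos 5°·cos 39°, −sin 39°).
The plane normal is n = v₁ × v₂ ∝ (0.148, 0.383, 0.488).
tan δ = √(n_x²+n_y²)/n_z = 0.411/0.488, so δ = 40.1°.
The horizontal component of n points toward azimuth atan2(n_x, n_y) = 21°, the dip direction.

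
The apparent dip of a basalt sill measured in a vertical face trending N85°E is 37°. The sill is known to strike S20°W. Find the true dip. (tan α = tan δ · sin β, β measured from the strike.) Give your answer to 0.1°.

39.7°

The section is 65° from the strike.
tan(true dip) = tan 37° / sin 65° = 0.8315
true dip = arctan 0.8315 = 39.74°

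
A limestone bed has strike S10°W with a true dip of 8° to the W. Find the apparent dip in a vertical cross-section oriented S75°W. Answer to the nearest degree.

The section lies 65° from the strike.
tan(apparent dip) = tan 8° · sin 65° = 0.1274
α = arctan(0.1274) = 7.26°

7°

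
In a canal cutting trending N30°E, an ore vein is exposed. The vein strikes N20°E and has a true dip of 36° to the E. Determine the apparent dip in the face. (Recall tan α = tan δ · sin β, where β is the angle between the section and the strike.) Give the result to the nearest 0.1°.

Angle between strike (N20°E) and section (N30°E): β = 10°.
tan(apparent dip) = tan 36° · sin 10° = 0.1262
α = arctan(0.1262) = 7.19°

7.2°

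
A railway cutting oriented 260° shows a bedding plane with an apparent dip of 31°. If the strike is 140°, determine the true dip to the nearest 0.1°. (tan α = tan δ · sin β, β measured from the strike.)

The section is 60° from the strike.
tan(true dip) = tan 31° / sin 60° = 0.6938
δ = arctan(0.6938) = 34.75°

34.8°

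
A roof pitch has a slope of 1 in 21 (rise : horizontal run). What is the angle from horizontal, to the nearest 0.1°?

2.7°

tan θ = 1/21 = 0.0476
θ = arctan(0.0476) = 2.73°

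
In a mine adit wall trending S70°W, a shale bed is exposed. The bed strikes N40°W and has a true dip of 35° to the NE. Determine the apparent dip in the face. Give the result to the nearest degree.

The section lies 70° from the strike.
tan(apparent dip) = tan 35° · sin 70° = 0.6580
α = arctan(0.6580) = 33.34°

33°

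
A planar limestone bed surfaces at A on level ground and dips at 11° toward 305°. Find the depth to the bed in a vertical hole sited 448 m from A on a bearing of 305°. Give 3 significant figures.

The hole is directly down-dip from the outcrop, so the down-dip offset is 448 m.
Depth = down-dip offset × tan(dip) = 448.00 × tan 11° = 448.00 × 0.1944
Depth = 87.08 m

87.1 m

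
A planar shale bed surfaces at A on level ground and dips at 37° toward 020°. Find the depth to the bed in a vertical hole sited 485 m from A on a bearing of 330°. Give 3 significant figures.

235 m

The hole lies 50° from the dip direction, so the down-dip offset is 485 × cos 50° = 311.75 m.
Depth = down-dip offset × tan(dip) = 311.75 × tan 37° = 311.75 × 0.7536
Depth = 234.92 m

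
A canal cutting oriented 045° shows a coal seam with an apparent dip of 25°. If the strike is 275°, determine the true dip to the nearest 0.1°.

The section is 50° from the strike.
tan(true dip) = tan 25° / sin 50° = 0.6087
δ = arctan(0.6087) = 31.33°

31.3°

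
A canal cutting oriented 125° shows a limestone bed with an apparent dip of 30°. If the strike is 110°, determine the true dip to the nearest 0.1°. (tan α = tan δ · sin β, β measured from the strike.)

β = acute angle between strike 110° and section 125° = 15°.
tan(true dip) = tan 30° / sin 15° = 2.2307
δ = arctan(2.2307) = 65.85°

65.9°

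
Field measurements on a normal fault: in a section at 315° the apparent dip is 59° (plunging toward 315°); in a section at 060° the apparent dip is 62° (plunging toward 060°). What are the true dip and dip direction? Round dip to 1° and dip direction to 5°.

Represent each trace as a vector plunging at its apparent dip toward its trend (east-north-up frame): v₁ = (-0.364, 0.364, -0.857), v₂ = (0.407, 0.235, -0.883).
The plane normal is n = v₁ × v₂ ∝ (0.120, 0.670, 0.234).
True dip = arccos(n_z / |n|) = arccos(0.3245) = 71.1°.
Dip direction = azimuth of (n_x, n_y) = atan2(0.120, 0.670) = 10°.

true dip 71°, dip direction 010°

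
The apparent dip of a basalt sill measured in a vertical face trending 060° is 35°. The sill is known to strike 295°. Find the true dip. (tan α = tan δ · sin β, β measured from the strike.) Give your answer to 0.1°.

The section is 55° from the strike.
tan δ = tan α / sin β = tan 35° / sin 55° = 0.7002 / 0.8192 = 0.8548
true dip = arctan 0.8548 = 40.52°

40.5°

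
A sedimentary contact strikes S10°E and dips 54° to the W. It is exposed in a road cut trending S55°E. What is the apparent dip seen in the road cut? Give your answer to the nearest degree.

44°

The section lies 45° from the strike.
tan α = tan 54° × sin 45° = 1.3764 × 0.7071 = 0.9732
α = arctan(0.9732) = 44.22°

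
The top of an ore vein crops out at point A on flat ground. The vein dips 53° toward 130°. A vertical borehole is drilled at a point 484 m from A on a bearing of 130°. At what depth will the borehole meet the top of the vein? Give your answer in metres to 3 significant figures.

642 m

The hole is directly down-dip from the outcrop, so the down-dip offset is 484 m.
Depth = down-dip offset × tan(dip) = 484.00 × tan 53° = 484.00 × 1.3270
Depth = 642.29 m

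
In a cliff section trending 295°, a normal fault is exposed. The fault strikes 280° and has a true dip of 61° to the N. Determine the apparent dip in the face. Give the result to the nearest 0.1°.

25.0°

Angle between strike (280°) and section (295°): β = 15°.
tan α = tan 61° × sin 15° = 1.8040 × 0.2588 = 0.4669
α = arctan(0.4669) = 25.03°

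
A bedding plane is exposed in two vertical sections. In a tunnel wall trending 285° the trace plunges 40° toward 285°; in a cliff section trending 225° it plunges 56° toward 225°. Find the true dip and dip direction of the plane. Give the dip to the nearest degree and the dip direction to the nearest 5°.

true dip 56°, dip direction 230°

Each apparent-dip line lies in the plane. As unit vectors (x east, y north, z up), v₁ plunges 40°→285° and v₂ plunges 56°→225°.
The plane normal is n = v₁ × v₂ ∝ (-0.419, -0.359, 0.371).
Dip δ = arctan(|n_h|/n_z) = arctan(0.552/0.371) = 56.1°.
Dip direction = atan2(-0.419, -0.359) = 229° (azimuth of n's horizontal projection).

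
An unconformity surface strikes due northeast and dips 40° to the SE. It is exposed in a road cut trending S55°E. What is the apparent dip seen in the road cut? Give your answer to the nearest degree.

Angle between strike (due northeast) and section (S55°E): β = 80°.
tan α = tan 40° × sin 80° = 0.8391 × 0.9848 = 0.8264
α = arctan(0.8264) = 39.57°

40°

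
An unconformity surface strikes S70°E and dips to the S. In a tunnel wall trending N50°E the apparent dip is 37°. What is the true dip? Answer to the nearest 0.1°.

β = acute angle between strike S70°E and section N50°E = 60°.
tan δ = tan α / sin β = tan 37° / sin 60° = 0.7536 / 0.8660 = 0.8701
true dip = arctan 0.8701 = 41.03°

41.0°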